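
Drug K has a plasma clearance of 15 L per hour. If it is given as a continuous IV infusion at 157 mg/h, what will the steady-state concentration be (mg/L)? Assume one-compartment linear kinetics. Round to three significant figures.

Css = rate / CL = 157 / 15.00 = 10.47 mg/L

10.5 mg/L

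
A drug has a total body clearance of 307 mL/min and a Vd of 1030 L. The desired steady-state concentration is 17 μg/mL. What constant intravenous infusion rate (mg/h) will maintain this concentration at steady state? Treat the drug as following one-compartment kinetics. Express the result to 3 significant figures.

CL = 307 mL/min × 60/1000 = 18.42 L/h
R₀ = 18.42 × 17 = 313.1 mg/h

313 mg/h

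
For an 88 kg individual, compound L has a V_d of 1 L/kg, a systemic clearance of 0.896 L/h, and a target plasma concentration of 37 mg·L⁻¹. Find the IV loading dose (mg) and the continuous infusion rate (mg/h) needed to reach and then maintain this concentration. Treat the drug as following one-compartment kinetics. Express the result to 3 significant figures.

(a) 3260 mg; (b) 33.2 mg/h

Vd(total) = 88 kg × 1 L/kg = 88.00 L
Loading dose = Vd × C = 88.00 × 37 = 3256 mg
Maintenance infusion rate = CL × Css = 0.8960 × 37 = 33.15 mg/h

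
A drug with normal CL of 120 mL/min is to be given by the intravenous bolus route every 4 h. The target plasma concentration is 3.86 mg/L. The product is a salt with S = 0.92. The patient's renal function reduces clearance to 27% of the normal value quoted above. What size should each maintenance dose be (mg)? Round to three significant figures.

Convert clearance: 120 mL/min × 60 min/h ÷ 1000 mL/L = 7.200 L/h
Patient clearance = 0.27 × 7.200 = 1.944 L/h
D = CL × Css × τ / S = 1.944 × 3.86 × 4 / 0.92 = 32.63 mg

32.6 mg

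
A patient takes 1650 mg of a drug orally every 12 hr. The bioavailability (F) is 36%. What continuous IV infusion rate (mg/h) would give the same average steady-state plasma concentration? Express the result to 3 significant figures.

Equivalent systemic input: infusion rate = F·D/τ.
Rate = 0.36 × 1650 / 12 = 49.50 mg/h

49.5 mg/h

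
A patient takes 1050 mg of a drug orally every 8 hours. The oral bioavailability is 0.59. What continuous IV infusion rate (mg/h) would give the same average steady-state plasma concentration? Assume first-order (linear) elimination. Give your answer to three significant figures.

77.4 mg/h

Equivalent systemic input: infusion rate = F·D/τ.
Rate = 0.59 × 1050 / 8 = 77.44 mg/h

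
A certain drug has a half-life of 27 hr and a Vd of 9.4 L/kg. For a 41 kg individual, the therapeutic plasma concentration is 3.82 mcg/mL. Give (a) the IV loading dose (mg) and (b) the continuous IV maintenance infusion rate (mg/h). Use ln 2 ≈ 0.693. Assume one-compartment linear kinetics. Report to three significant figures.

Total Vd = 9.4 × 41 = 385.4 L
LD = Vd × C = 385.4 × 3.82 = 1472 mg
CL = 0.693 × Vd / t½ = 0.693 × 385.4 / 27 = 9.892 L/h
Infusion rate = CL × Css = 9.892 × 3.82 = 37.79 mg/h

(a) 1470 mg; (b) 37.8 mg/h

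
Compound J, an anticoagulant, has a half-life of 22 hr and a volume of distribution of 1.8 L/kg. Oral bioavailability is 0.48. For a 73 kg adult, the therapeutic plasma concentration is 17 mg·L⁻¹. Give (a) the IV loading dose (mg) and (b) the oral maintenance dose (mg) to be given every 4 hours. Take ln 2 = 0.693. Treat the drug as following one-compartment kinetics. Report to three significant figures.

Vd = 1.8 L/kg × 73 kg = 131.4 L
LD = Vd × C = 131.4 × 17 = 2234 mg
CL = 0.693 × Vd / t½ = 0.693 × 131.4 / 22 = 4.139 L/h
D = CL × Css × τ / F = 4.139 × 17 × 4 / 0.48 = 586.4 mg

(a) 2230 mg; (b) 586 mg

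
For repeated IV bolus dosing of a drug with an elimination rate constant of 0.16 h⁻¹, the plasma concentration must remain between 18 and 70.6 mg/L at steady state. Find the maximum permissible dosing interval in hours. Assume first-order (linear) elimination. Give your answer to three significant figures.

Between IV bolus doses, concentration decays as C = C₀·e^(−kτ), so C_peak/C_trough = e^(kτ).
τ_max = ln(C_peak/C_trough) / k = ln(70.6/18) / 0.1600 = 1.367 / 0.1600 = 8.544 h

8.54 h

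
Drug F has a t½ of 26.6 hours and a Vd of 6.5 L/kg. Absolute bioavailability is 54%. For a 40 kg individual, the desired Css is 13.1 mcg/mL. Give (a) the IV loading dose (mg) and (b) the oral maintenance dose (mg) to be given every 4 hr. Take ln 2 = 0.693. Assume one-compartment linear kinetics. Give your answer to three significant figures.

(a) 3410 mg; (b) 657 mg

Vd(total) = 40 kg × 6.5 L/kg = 260.0 L
LD = Vd × C = 260.0 × 13.1 = 3406 mg
CL = 0.693 × Vd / t½ = 0.693 × 260.0 / 26.6 = 6.774 L/h
D = CL × Css × τ / F = 6.774 × 13.1 × 4 / 0.54 = 657.3 mg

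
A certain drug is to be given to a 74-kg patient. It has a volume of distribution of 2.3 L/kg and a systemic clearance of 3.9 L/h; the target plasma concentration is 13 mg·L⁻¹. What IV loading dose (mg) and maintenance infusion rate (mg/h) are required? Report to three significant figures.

Total Vd = 2.3 × 74 = 170.2 L
LD = Vd · C_target = 170.2 × 13 = 2213 mg
Infusion rate = 3.900 L/h × 13 mg/L = 50.70 mg/h

(a) 2210 mg; (b) 50.7 mg/h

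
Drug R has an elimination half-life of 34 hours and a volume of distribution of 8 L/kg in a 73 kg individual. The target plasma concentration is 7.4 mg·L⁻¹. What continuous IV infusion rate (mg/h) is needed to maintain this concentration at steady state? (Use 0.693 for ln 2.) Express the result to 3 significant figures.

88.1 mg/h

Vd(total) = 73 kg × 8 L/kg = 584.0 L
k = 0.693/34 = 0.02038 h⁻¹, so CL = k·Vd = 0.02038 × 584.0 = 11.90 L/h
Infusion rate = CL × Css = 11.90 × 7.4 = 88.06 mg/h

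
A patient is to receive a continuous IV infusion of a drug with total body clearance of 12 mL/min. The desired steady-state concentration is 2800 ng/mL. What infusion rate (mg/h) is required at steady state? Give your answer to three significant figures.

2.02 mg/h

CL = 12 mL/min = 12 × 0.06 = 0.7200 L/h
C = 2800 ng/mL = 2.800 mg/L
At steady state, infusion rate equals elimination rate: rate in = CL × Css.
Rate = CL × Css = 0.7200 × 2.8 = 2.016 mg/h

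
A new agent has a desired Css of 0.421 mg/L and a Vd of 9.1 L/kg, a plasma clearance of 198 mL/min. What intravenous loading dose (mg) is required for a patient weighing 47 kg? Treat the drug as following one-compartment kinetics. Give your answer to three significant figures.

Vd(total) = 47 kg × 9.1 L/kg = 427.7 L
LD = Vd × C = 427.7 × 0.4210 = 180.1 mg

180 mg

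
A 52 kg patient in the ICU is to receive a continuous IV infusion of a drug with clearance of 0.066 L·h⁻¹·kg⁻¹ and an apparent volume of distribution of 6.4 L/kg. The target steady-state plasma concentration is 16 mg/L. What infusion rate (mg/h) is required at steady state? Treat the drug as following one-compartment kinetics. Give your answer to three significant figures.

54.9 mg/h

CL = 0.066 L·h⁻¹·kg⁻¹ × 52 kg = 3.432 L/h
Vd does not affect the maintenance rate; only clearance governs steady-state input.
Infusion rate = CL · Css = 3.432 L/h × 16 mg/L = 54.91 mg/h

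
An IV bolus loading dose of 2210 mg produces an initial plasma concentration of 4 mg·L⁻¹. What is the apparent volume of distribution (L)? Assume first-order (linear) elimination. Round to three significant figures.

Immediately after an IV bolus, C₀ = Dose / Vd, so Vd = Dose / C₀.
Vd = 2210 / 4 = 552.5 L

553 L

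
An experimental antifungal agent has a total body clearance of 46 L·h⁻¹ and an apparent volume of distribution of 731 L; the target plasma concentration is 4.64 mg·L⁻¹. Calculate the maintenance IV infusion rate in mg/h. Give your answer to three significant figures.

Vd does not affect the maintenance rate; only clearance governs steady-state input.
R₀ = 46.00 × 4.64 = 213.4 mg/h

213 mg/h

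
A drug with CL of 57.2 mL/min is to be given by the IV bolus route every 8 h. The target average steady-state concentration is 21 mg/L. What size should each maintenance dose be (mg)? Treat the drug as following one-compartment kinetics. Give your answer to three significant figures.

577 mg

Convert clearance: 57.2 mL/min × 60 min/h ÷ 1000 mL/L = 3.432 L/h
D = CL × Css × τ = 3.432 × 21 × 8 = 576.6 mg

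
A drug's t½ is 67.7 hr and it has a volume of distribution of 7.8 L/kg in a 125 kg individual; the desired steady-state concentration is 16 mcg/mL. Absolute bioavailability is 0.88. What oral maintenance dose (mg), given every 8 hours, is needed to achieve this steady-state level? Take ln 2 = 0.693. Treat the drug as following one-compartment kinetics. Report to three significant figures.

1450 mg

Total Vd = 7.8 × 125 = 975.0 L
CL = 0.693 × Vd / t½ = 0.693 × 975.0 / 67.7 = 9.980 L/h
D = CL × Css × τ / F = 9.980 × 16 × 8 / 0.88 = 1452 mg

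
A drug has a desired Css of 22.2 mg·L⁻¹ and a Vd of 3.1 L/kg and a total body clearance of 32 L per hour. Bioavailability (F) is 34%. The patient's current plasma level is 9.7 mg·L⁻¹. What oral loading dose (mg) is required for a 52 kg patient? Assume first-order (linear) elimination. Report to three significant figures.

Vd = 3.1 L/kg × 52 kg = 161.2 L
Concentration deficit ΔC = 22.2 − 9.7 = 12.50 mg/L
LD = Vd × ΔC / F = 161.2 × 12.50 / 0.34 = 5926 mg

5930 mg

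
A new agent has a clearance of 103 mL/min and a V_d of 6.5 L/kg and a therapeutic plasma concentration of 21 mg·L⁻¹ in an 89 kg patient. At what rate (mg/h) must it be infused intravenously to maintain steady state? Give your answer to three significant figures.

CL = 103 mL/min = 103 × 0.06 = 6.180 L/h
R₀ = 6.180 × 21 = 129.8 mg/h

130 mg/h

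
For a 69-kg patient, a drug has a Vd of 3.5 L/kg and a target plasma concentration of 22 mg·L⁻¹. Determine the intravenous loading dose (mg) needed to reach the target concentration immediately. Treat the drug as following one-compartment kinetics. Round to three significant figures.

Vd = 3.5 L/kg × 69 kg = 241.5 L
The loading dose fills Vd to the target concentration.
LD = Vd × C = 241.5 × 22.00 = 5313 mg

5310 mg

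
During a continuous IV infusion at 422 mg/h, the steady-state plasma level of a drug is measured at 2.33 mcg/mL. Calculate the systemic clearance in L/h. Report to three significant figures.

At steady state, infusion rate = CL × Css, so CL = rate / Css.
CL = 422 / 2.33 = 181.1 L/h

181 L/h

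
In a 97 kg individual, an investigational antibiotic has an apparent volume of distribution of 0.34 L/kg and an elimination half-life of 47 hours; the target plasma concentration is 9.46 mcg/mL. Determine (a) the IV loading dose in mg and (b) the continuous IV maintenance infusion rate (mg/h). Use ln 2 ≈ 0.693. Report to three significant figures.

(a) 312 mg; (b) 4.60 mg/h

Total Vd = 0.34 × 97 = 32.98 L
LD = Vd × C = 32.98 × 9.46 = 312.0 mg
CL = 0.693 × Vd / t½ = 0.693 × 32.98 / 47 = 0.4863 L/h
Infusion rate = CL × Css = 0.4863 × 9.46 = 4.600 mg/h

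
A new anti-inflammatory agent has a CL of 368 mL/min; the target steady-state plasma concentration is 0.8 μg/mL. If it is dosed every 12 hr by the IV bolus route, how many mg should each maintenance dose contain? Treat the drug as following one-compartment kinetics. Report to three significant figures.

Convert clearance: 368 mL/min × 60 min/h ÷ 1000 mL/L = 22.08 L/h
D = CL × Css × τ = 22.08 × 0.8 × 12 = 212.0 mg

212 mg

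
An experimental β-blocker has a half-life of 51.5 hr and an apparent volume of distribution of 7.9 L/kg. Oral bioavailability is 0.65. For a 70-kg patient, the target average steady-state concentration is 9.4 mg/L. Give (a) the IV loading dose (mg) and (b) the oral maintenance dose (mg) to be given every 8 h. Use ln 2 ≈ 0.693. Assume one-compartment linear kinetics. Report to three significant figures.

Vd = 7.9 L/kg × 70 kg = 553.0 L
LD = Vd × C = 553.0 × 9.4 = 5198 mg
CL = 0.693 × Vd / t½ = 0.693 × 553.0 / 51.5 = 7.441 L/h
D = CL × Css × τ / F = 7.441 × 9.4 × 8 / 0.65 = 860.9 mg

(a) 5200 mg; (b) 861 mg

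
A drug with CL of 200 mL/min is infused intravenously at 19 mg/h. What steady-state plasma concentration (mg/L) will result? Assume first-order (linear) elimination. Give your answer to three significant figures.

1.58 mg/L

CL = 200 mL/min × 60/1000 = 12.00 L/h
Css = rate / CL = 19 / 12.00 = 1.583 mg/L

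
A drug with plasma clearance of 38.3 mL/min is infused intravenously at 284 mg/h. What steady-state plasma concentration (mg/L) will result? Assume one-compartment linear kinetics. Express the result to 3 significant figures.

124 mg/L

CL = 38.3 mL/min = 38.3 × 0.06 = 2.298 L/h
Css = rate / CL = 284 / 2.298 = 123.6 mg/L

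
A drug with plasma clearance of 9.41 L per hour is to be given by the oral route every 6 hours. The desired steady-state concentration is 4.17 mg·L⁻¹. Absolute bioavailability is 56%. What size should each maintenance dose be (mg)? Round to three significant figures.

420 mg

At steady state, dose per interval replaces the amount cleared in that interval: F·D/τ = CL·Css.
D = CL × Css × τ / F = 9.410 × 4.17 × 6 / 0.56 = 420.4 mg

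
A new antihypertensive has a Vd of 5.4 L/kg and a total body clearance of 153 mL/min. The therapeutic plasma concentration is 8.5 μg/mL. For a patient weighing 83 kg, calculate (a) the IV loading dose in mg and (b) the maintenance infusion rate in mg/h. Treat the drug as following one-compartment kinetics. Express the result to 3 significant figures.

Vd(total) = 83 kg × 5.4 L/kg = 448.2 L
LD = Vd · C_target = 448.2 × 8.5 = 3810 mg
CL = 153 mL/min = 153 × 0.06 = 9.180 L/h
Maintenance: replace elimination → rate = CL × Css = 9.180 × 8.5 = 78.03 mg/h

(a) 3810 mg; (b) 78.0 mg/h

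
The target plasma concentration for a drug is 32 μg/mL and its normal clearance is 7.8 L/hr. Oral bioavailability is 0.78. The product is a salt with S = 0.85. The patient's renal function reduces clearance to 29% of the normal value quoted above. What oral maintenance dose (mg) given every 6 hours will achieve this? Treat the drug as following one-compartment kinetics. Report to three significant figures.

655 mg

Patient clearance = 0.29 × 7.800 = 2.262 L/h
D = CL × Css × τ / F / S = 2.262 × 32 × 6 / 0.78 / 0.85 = 655.1 mg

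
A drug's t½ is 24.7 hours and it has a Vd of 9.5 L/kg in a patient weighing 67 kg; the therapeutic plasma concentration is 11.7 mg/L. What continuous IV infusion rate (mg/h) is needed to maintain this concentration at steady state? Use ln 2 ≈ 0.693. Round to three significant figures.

209 mg/h

Vd(total) = 67 kg × 9.5 L/kg = 636.5 L
CL = 0.693 × Vd / t½ = 0.693 × 636.5 / 24.7 = 17.86 L/h
Infusion rate = CL × Css = 17.86 × 11.7 = 209.0 mg/h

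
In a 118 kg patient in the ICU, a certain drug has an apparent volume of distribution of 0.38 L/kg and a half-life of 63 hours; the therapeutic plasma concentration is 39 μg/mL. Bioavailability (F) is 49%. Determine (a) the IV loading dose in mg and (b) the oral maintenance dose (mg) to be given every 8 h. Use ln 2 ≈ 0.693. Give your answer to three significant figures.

Vd = 0.38 L/kg × 118 kg = 44.84 L
LD = Vd × C = 44.84 × 39 = 1749 mg
CL = 0.693 × Vd / t½ = 0.693 × 44.84 / 63 = 0.4932 L/h
D = CL × Css × τ / F = 0.4932 × 39 × 8 / 0.49 = 314.0 mg

(a) 1750 mg; (b) 314 mg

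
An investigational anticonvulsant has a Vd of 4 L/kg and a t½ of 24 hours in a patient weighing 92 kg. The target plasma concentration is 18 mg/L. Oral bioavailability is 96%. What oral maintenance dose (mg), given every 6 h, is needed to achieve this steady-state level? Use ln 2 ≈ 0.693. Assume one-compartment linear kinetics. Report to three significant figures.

Vd = 4 L/kg × 92 kg = 368.0 L
CL = 0.693 × Vd / t½ = 0.693 × 368.0 / 24 = 10.63 L/h
D = CL × Css × τ / F = 10.63 × 18 × 6 / 0.96 = 1196 mg

1200 mg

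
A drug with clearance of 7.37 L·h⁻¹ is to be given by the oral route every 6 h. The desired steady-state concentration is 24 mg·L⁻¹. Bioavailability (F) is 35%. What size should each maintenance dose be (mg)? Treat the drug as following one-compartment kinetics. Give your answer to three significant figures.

3030 mg

D = CL × Css × τ / F = 7.370 × 24 × 6 / 0.35 = 3032 mg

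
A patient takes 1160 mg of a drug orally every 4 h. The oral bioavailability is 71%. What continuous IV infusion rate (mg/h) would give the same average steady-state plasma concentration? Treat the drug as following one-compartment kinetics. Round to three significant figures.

206 mg/h

Equivalent systemic input: infusion rate = F·D/τ.
Rate = 0.71 × 1160 / 4 = 205.9 mg/h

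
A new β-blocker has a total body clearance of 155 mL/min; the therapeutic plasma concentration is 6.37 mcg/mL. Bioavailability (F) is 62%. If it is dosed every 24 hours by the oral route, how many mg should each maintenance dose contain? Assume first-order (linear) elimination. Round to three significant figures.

2290 mg

CL = 155 mL/min = 155 × 0.06 = 9.300 L/h
D = CL × Css × τ / F = 9.300 × 6.37 × 24 / 0.62 = 2293 mg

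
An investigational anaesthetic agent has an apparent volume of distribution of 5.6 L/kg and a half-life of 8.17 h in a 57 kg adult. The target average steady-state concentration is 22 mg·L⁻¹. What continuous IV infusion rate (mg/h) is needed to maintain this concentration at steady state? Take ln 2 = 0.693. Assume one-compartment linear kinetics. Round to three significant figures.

596 mg/h

Total Vd = 5.6 × 57 = 319.2 L
CL = 0.693 × Vd / t½ = 0.693 × 319.2 / 8.17 = 27.08 L/h
Infusion rate = CL × Css = 27.08 × 22 = 595.8 mg/h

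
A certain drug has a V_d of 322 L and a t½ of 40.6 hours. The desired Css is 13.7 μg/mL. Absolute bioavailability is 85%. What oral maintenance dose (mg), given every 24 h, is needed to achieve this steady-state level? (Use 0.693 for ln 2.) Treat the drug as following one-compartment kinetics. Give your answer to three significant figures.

CL = ln 2 · Vd / t½ = 0.693 × 322.0 / 40.6 = 5.496 L/h
D = CL × Css × τ / F = 5.496 × 13.7 × 24 / 0.85 = 2126 mg

2130 mg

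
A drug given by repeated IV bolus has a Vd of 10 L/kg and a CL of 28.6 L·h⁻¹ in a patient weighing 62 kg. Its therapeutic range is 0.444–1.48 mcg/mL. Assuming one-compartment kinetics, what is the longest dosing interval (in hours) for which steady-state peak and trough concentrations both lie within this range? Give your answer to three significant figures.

26.1 h

Total Vd = 10 × 62 = 620.0 L
k = CL / Vd = 28.60 / 620.0 = 0.04613 h⁻¹
Between IV bolus doses, concentration decays as C = C₀·e^(−kτ), so C_peak/C_trough = e^(kτ).
τ_max = ln(C_peak/C_trough) / k = ln(1.48/0.444) / 0.04613 = 1.204 / 0.04613 = 26.10 h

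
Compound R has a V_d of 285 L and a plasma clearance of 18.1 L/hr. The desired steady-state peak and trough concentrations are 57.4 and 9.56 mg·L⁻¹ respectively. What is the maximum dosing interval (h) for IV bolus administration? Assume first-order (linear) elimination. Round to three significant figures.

28.2 h

k = CL / Vd = 18.10 / 285.0 = 0.06351 h⁻¹
Between IV bolus doses, concentration decays as C = C₀·e^(−kτ), so C_peak/C_trough = e^(kτ).
τ_max = ln(C_peak/C_trough) / k = ln(57.4/9.56) / 0.06351 = 1.792 / 0.06351 = 28.22 h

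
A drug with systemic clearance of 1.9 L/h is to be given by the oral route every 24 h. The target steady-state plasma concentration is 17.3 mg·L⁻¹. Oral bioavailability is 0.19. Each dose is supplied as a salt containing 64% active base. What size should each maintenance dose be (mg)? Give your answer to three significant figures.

6490 mg

At steady state, dose per interval replaces the amount cleared in that interval: F·S·D/τ = CL·Css.
D = CL × Css × τ / F / S = 1.900 × 17.3 × 24 / 0.19 / 0.64 = 6488 mg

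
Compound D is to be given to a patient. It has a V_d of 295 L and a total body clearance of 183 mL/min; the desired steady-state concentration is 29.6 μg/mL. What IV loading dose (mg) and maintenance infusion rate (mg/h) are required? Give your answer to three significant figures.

(a) 8730 mg; (b) 325 mg/h

Loading: fill Vd to C_target → 295.0 L × 29.6 mg/L = 8732 mg
CL = 183 mL/min × 60/1000 = 10.98 L/h
Maintenance: replace elimination → rate = CL × Css = 10.98 × 29.6 = 325.0 mg/h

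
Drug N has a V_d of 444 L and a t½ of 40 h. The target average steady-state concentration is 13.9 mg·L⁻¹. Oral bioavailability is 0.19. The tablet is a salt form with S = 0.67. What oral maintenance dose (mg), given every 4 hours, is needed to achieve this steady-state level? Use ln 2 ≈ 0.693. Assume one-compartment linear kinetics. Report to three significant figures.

3360 mg

k = 0.693/40 = 0.01733 h⁻¹, so CL = k·Vd = 0.01733 × 444.0 = 7.695 L/h
D = CL × Css × τ / F / S = 7.695 × 13.9 × 4 / 0.19 / 0.67 = 3361 mg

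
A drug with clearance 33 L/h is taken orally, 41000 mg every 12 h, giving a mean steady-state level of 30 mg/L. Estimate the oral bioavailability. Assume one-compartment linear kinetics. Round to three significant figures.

0.290

F·D/τ = CL·Css at steady state → F = CL·Css·τ / D.
F = 33 × 30 × 12 / 41000 = 0.290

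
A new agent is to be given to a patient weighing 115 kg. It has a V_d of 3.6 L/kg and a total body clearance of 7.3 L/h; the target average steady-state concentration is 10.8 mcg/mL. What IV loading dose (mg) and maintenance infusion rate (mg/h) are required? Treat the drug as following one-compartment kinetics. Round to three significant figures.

Vd(total) = 115 kg × 3.6 L/kg = 414.0 L
Loading: fill Vd to C_target → 414.0 L × 10.8 mg/L = 4471 mg
Infusion rate = 7.300 L/h × 10.8 mg/L = 78.84 mg/h

(a) 4470 mg; (b) 78.8 mg/h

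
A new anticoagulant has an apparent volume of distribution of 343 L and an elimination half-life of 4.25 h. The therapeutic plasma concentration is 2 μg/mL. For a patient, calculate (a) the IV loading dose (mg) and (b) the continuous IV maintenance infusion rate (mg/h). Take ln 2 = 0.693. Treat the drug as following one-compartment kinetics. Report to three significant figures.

(a) 686 mg; (b) 112 mg/h

LD = Vd × C = 343.0 × 2 = 686.0 mg
CL = 0.693 × Vd / t½ = 0.693 × 343.0 / 4.25 = 55.93 L/h
Infusion rate = CL × Css = 55.93 × 2 = 111.9 mg/h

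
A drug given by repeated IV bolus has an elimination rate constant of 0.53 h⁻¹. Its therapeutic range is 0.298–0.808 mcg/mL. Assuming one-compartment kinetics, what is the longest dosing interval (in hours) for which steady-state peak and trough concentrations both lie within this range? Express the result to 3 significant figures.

1.88 h

Between IV bolus doses, concentration decays as C = C₀·e^(−kτ), so C_peak/C_trough = e^(kτ).
τ_max = ln(C_peak/C_trough) / k = ln(0.808/0.298) / 0.5300 = 0.9975 / 0.5300 = 1.882 h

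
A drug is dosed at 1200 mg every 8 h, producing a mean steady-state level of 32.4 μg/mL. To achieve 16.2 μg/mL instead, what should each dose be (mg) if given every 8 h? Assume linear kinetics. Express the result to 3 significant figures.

With linear kinetics, Css is proportional to dose rate (D/τ) at fixed clearance.
D₂ = D₁ × (Css,target / Css,current) = 1200 × 16.2/32.4 = 600.0 mg

600 mg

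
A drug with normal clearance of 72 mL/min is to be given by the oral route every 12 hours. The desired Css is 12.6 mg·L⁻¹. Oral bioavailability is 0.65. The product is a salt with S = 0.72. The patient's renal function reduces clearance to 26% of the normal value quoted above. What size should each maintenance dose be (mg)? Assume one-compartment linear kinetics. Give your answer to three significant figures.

363 mg

CL = 72 mL/min = 72 × 0.06 = 4.320 L/h
Patient clearance = 0.26 × 4.320 = 1.123 L/h
D = CL × Css × τ / F / S = 1.123 × 12.6 × 12 / 0.65 / 0.72 = 362.8 mg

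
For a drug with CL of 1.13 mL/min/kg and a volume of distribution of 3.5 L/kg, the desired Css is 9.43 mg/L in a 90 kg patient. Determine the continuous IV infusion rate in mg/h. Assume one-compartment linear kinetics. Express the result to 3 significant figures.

CL = 1.13 mL/min/kg × 90 kg = 101.7 mL/min = 101.7 × 60/1000 = 6.102 L/h
At steady state, infusion rate equals elimination rate: rate in = CL × Css.
Infusion rate = CL · Css = 6.102 L/h × 9.43 mg/L = 57.54 mg/h

57.5 mg/h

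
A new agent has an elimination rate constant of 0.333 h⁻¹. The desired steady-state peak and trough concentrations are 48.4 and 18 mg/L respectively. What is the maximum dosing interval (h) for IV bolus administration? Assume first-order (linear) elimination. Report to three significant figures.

2.97 h

Between IV bolus doses, concentration decays as C = C₀·e^(−kτ), so C_peak/C_trough = e^(kτ).
τ_max = ln(C_peak/C_trough) / k = ln(48.4/18) / 0.3330 = 0.9891 / 0.3330 = 2.970 h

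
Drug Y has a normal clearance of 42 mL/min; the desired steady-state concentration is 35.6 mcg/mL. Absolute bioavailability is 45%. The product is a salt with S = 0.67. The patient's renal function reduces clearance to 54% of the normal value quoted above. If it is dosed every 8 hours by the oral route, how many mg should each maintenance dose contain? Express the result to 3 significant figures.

CL = 42 mL/min = 42 × 0.06 = 2.520 L/h
Patient clearance = 0.54 × 2.520 = 1.361 L/h
D = CL × Css × τ / F / S = 1.361 × 35.6 × 8 / 0.45 / 0.67 = 1286 mg

1290 mg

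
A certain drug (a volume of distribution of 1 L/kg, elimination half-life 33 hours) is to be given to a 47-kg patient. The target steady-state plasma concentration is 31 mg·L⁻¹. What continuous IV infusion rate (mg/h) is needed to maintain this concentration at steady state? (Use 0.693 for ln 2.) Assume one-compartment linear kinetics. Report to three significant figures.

30.6 mg/h

Vd = 1 L/kg × 47 kg = 47.00 L
CL = ln 2 · Vd / t½ = 0.693 × 47.00 / 33 = 0.9870 L/h
Infusion rate = CL × Css = 0.9870 × 31 = 30.60 mg/h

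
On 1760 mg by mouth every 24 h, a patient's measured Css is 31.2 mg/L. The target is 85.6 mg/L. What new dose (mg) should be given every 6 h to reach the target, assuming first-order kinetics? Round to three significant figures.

1210 mg

With linear kinetics, Css is proportional to dose rate (D/τ) at fixed clearance.
D₂ = D₁ × (Css,target / Css,current) × (τ₂/τ₁) = 1760 × (85.6/31.2) × (6/24) = 1207 mg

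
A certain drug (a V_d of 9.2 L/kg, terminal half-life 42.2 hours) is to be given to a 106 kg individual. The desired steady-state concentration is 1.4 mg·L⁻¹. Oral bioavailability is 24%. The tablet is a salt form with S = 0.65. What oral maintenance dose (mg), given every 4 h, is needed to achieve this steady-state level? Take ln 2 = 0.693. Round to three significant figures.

Vd = 9.2 L/kg × 106 kg = 975.2 L
CL = 0.693 × Vd / t½ = 0.693 × 975.2 / 42.2 = 16.01 L/h
D = CL × Css × τ / F / S = 16.01 × 1.4 × 4 / 0.24 / 0.65 = 574.7 mg

575 mg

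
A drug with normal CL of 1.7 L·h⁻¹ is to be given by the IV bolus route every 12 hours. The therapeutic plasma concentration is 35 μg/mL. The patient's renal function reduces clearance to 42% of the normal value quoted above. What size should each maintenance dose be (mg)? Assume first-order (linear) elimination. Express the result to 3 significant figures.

300 mg

Patient clearance = 0.42 × 1.700 = 0.7140 L/h
D = CL × Css × τ = 0.7140 × 35 × 12 = 299.9 mg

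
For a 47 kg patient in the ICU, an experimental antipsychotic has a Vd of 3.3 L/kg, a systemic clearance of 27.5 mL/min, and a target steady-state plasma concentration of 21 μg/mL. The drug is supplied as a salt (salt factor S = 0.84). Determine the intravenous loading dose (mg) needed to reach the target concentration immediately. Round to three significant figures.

3880 mg

Vd(total) = 47 kg × 3.3 L/kg = 155.1 L
The loading dose fills Vd to the target concentration.
LD = Vd × C / S = 155.1 × 21.00 / 0.84 = 3878 mg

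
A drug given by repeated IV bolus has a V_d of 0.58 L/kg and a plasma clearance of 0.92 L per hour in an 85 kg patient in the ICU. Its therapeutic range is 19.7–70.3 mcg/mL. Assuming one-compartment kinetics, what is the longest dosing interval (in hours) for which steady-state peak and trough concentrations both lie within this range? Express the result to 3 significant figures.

Vd(total) = 85 kg × 0.58 L/kg = 49.30 L
k = CL / Vd = 0.9200 / 49.30 = 0.01866 h⁻¹
Between IV bolus doses, concentration decays as C = C₀·e^(−kτ), so C_peak/C_trough = e^(kτ).
τ_max = ln(C_peak/C_trough) / k = ln(70.3/19.7) / 0.01866 = 1.272 / 0.01866 = 68.17 h

68.2 h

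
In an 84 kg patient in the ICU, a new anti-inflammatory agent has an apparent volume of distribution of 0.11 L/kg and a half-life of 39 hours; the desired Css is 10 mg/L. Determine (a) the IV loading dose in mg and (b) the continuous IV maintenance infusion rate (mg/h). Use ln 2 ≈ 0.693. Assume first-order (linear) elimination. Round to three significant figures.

Vd = 0.11 L/kg × 84 kg = 9.240 L
LD = Vd × C = 9.240 × 10 = 92.40 mg
CL = 0.693 × Vd / t½ = 0.693 × 9.240 / 39 = 0.1642 L/h
Infusion rate = CL × Css = 0.1642 × 10 = 1.642 mg/h

(a) 92.4 mg; (b) 1.64 mg/h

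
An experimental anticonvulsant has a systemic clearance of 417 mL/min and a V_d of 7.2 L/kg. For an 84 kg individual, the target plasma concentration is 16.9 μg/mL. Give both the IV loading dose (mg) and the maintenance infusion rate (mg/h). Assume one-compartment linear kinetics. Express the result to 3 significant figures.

Total Vd = 7.2 × 84 = 604.8 L
LD = Vd · C_target = 604.8 × 16.9 = 10220 mg
CL = 417 mL/min = 417 × 0.06 = 25.02 L/h
Maintenance: replace elimination → rate = CL × Css = 25.02 × 16.9 = 422.8 mg/h

(a) 10200 mg; (b) 423 mg/h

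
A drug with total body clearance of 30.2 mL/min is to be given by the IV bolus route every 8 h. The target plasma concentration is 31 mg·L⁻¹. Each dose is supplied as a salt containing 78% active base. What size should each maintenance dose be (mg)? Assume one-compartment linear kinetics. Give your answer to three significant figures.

576 mg

CL = 30.2 mL/min × 60/1000 = 1.812 L/h
D = CL × Css × τ / S = 1.812 × 31 × 8 / 0.78 = 576.1 mg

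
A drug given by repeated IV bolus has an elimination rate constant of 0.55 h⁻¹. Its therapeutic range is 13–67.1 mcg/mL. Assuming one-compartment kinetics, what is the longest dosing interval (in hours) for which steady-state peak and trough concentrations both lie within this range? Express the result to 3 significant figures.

2.98 h

Between IV bolus doses, concentration decays as C = C₀·e^(−kτ), so C_peak/C_trough = e^(kτ).
τ_max = ln(C_peak/C_trough) / k = ln(67.1/13) / 0.5500 = 1.641 / 0.5500 = 2.984 h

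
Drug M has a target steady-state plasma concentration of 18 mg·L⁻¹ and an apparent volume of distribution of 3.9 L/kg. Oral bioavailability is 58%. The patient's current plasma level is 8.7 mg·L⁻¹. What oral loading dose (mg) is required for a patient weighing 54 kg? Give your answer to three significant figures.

3380 mg

Vd = 3.9 L/kg × 54 kg = 210.6 L
Concentration deficit ΔC = 18 − 8.7 = 9.300 mg/L
LD = Vd × ΔC / F = 210.6 × 9.300 / 0.58 = 3377 mg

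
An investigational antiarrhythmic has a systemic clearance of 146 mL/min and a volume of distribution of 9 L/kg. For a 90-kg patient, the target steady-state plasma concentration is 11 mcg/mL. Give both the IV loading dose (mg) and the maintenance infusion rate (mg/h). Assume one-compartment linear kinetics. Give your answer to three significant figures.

Vd(total) = 90 kg × 9 L/kg = 810.0 L
Loading dose = Vd × C = 810.0 × 11 = 8910 mg
CL = 146 mL/min = 146 × 0.06 = 8.760 L/h
Maintenance infusion rate = CL × Css = 8.760 × 11 = 96.36 mg/h

(a) 8910 mg; (b) 96.4 mg/h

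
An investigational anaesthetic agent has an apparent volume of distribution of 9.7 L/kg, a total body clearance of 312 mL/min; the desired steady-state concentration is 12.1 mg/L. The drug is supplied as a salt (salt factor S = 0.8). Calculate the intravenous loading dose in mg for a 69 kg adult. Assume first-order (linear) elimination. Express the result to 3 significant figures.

10100 mg

Vd = 9.7 L/kg × 69 kg = 669.3 L
LD = Vd × C / S = 669.3 × 12.10 / 0.8 = 10120 mg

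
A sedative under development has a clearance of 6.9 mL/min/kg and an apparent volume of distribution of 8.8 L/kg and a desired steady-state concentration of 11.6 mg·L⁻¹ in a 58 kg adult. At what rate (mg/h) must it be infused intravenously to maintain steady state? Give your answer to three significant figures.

CL = 6.9 mL/min/kg × 58 kg = 400.2 mL/min = 400.2 × 60/1000 = 24.01 L/h
Maintenance depends on clearance, not Vd — rate in must match rate out.
R₀ = 24.01 × 11.6 = 278.5 mg/h

279 mg/h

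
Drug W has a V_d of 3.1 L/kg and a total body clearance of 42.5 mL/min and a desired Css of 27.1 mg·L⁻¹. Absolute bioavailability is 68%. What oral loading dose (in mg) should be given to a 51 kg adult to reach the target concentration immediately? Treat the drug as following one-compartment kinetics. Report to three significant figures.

6300 mg

Total Vd = 3.1 × 51 = 158.1 L
LD = Vd × C / F = 158.1 × 27.10 / 0.68 = 6301 mg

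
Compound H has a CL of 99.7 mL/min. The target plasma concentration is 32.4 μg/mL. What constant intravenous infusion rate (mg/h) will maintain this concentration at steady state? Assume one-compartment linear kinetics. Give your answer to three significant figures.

Convert clearance: 99.7 mL/min × 60 min/h ÷ 1000 mL/L = 5.982 L/h
At steady state, infusion rate equals elimination rate: rate in = CL × Css.
R₀ = 5.982 × 32.4 = 193.8 mg/h

194 mg/h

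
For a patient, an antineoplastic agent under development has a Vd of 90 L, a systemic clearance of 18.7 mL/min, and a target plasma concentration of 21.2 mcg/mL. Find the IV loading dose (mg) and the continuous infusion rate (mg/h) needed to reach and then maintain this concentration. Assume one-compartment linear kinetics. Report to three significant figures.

(a) 1910 mg; (b) 23.8 mg/h

LD = Vd · C_target = 90.00 × 21.2 = 1908 mg
CL = 18.7 mL/min = 18.7 × 0.06 = 1.122 L/h
Maintenance infusion rate = CL × Css = 1.122 × 21.2 = 23.79 mg/h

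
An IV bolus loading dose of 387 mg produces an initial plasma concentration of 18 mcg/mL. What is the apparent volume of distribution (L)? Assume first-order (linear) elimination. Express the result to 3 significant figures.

21.5 L

Immediately after an IV bolus, C₀ = Dose / Vd, so Vd = Dose / C₀.
Vd = 387 / 18 = 21.50 L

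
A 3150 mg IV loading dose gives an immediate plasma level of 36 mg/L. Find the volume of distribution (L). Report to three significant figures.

Immediately after an IV bolus, C₀ = Dose / Vd, so Vd = Dose / C₀.
Vd = 3150 / 36 = 87.50 L

87.5 L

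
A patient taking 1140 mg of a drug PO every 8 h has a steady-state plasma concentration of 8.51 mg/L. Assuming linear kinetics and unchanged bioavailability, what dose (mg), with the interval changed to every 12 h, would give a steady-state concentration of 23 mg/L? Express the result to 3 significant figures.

4620 mg

With linear kinetics, Css is proportional to dose rate (D/τ) at fixed clearance.
D₂ = D₁ × (Css,target / Css,current) × (τ₂/τ₁) = 1140 × (23/8.51) × (12/8) = 4622 mg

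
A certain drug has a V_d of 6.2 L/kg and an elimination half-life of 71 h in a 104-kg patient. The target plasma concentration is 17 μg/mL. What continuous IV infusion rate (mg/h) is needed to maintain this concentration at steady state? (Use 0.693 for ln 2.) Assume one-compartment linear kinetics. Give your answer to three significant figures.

Vd = 6.2 L/kg × 104 kg = 644.8 L
k = 0.693/71 = 0.009761 h⁻¹, so CL = k·Vd = 0.009761 × 644.8 = 6.294 L/h
Infusion rate = CL × Css = 6.294 × 17 = 107.0 mg/h

107 mg/h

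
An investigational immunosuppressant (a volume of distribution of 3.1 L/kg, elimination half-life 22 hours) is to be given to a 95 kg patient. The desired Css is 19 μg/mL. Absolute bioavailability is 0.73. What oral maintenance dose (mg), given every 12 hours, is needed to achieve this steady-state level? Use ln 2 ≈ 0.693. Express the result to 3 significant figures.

2900 mg

Vd = 3.1 L/kg × 95 kg = 294.5 L
k = 0.693/22 = 0.03150 h⁻¹, so CL = k·Vd = 0.03150 × 294.5 = 9.277 L/h
D = CL × Css × τ / F = 9.277 × 19 × 12 / 0.73 = 2897 mg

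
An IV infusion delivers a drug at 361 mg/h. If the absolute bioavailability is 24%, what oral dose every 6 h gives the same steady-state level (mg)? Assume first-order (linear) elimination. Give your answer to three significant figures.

9030 mg

To maintain the same Css, the systemic dosing rate must be unchanged: F·D/τ = infusion rate.
D = rate × τ / F = 361 × 6 / 0.24 = 9025 mg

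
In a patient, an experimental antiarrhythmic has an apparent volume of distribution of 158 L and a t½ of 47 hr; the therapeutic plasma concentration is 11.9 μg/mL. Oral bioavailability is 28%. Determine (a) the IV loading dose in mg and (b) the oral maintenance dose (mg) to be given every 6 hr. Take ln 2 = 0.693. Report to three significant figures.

(a) 1880 mg; (b) 594 mg

LD = Vd × C = 158.0 × 11.9 = 1880 mg
CL = 0.693 × Vd / t½ = 0.693 × 158.0 / 47 = 2.330 L/h
D = CL × Css × τ / F = 2.330 × 11.9 × 6 / 0.28 = 594.2 mg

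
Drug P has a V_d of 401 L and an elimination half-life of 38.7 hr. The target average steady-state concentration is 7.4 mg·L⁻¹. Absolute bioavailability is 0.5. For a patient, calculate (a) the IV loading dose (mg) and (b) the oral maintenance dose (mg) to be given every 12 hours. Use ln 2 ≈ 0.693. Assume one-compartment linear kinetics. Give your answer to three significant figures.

(a) 2970 mg; (b) 1280 mg

LD = Vd × C = 401.0 × 7.4 = 2967 mg
CL = 0.693 × Vd / t½ = 0.693 × 401.0 / 38.7 = 7.181 L/h
D = CL × Css × τ / F = 7.181 × 7.4 × 12 / 0.5 = 1275 mg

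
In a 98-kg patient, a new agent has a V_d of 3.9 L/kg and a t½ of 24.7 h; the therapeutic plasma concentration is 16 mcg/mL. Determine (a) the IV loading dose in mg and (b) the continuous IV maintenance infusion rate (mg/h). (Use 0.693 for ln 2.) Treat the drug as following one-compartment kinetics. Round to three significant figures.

Vd = 3.9 L/kg × 98 kg = 382.2 L
LD = Vd × C = 382.2 × 16 = 6115 mg
CL = 0.693 × Vd / t½ = 0.693 × 382.2 / 24.7 = 10.72 L/h
Infusion rate = CL × Css = 10.72 × 16 = 171.5 mg/h

(a) 6120 mg; (b) 172 mg/h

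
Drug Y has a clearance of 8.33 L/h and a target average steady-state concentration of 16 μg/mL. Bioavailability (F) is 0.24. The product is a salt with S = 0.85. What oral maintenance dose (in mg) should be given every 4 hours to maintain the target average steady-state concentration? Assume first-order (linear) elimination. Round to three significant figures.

At steady state, dose per interval replaces the amount cleared in that interval: F·S·D/τ = CL·Css.
D = CL × Css × τ / F / S = 8.330 × 16 × 4 / 0.24 / 0.85 = 2613 mg

2610 mg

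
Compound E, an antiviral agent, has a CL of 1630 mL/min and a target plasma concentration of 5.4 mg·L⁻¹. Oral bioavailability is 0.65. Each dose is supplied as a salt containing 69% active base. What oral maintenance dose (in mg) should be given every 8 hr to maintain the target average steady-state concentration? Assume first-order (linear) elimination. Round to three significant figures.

Convert clearance: 1630 mL/min × 60 min/h ÷ 1000 mL/L = 97.80 L/h
D = CL × Css × τ / F / S = 97.80 × 5.4 × 8 / 0.65 / 0.69 = 9420 mg

9420 mg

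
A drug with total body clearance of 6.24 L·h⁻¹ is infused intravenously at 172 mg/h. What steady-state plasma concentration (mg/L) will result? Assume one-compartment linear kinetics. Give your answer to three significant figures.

27.6 mg/L

Css = rate / CL = 172 / 6.240 = 27.56 mg/L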